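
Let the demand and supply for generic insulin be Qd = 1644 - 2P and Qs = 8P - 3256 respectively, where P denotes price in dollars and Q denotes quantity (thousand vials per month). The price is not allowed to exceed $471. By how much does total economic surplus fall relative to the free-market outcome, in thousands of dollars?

7220

In a free market, 1644 - 2P = 8P - 3256 gives the equilibrium P* = 490, Q* = 664.
Since 471 < 490, the ceiling is binding.
At P = 471: Qd = 1644 - 2·471 = 702 and Qs = 8·471 - 3256 = 512.
Quantity traded falls to 512. At Q = 512 the demand price is (1644 - 512)/2 = 566 and the supply price is (3256 + 512)/8 = 471.
Deadweight loss = ½ · (566 - 471) · (664 - 512) = ½ · 95 · 152 = 7220.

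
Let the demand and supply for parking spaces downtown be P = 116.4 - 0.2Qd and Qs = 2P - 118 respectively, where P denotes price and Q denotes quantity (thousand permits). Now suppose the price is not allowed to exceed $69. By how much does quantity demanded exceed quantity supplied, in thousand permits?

217

Rearranging demand gives Qd = 582 - 5P. In a free market, 582 - 5P = 2P - 118 gives the equilibrium P* = 100, Q* = 82.
Since 69 < 100, the ceiling is binding.
At P = 69: Qd = 582 - 5·69 = 237 and Qs = 2·69 - 118 = 20.
Shortage = Qd - Qs = 237 - 20 = 217.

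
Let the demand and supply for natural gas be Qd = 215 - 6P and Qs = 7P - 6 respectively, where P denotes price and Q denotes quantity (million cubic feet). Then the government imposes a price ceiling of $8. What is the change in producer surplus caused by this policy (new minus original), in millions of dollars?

-733.5

Without the control the market clears where 215 - 6P = 7P - 6, i.e. P* = 17 and Q* = 113.
Because the ceiling (8) lies below the market-clearing price, it is binding.
At P = 8: Qd = 215 - 6·8 = 167 and Qs = 7·8 - 6 = 50.
Producer surplus without the control is ½ · (17 - 6/7) · 113 = 12769/14.
With the ceiling, producers sell 50 units at 8, so PS = ½ · (8 - 6/7) · 50 = 1250/7.
Change in producer surplus = 1250/7 - 12769/14 = -733.5.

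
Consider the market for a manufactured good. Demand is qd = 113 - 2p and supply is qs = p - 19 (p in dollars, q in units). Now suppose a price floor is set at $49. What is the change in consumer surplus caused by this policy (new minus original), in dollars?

-100

Equilibrium: 113 - 2p = p - 19, so 132 = 3p and p* = 44, q* = 25.
The floor of 49 is above the equilibrium price 44, so it binds.
At p = 49: qd = 113 - 2·49 = 15 and qs = 49 - 19 = 30.
Consumer surplus without the control is ½ · (56.5 - 44) · 25 = 156.25.
With the floor, consumers buy 15 units at 49, so CS = ½ · (56.5 - 49) · 15 = 56.25.
Change in consumer surplus = 56.25 - 156.25 = -100.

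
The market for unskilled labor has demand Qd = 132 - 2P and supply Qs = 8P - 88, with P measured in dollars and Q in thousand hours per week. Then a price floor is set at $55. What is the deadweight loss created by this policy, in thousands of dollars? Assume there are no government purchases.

1361.25

In a free market, 132 - 2P = 8P - 88 gives the equilibrium P* = 22, Q* = 88.
Since 55 > 22, the floor is binding.
At P = 55: Qd = 132 - 2·55 = 22 and Qs = 8·55 - 88 = 352.
Quantity traded falls to 22. At Q = 22 the demand price is (132 - 22)/2 = 55 and the supply price is (88 + 22)/8 = 13.75.
Deadweight loss = ½ · (55 - 13.75) · (88 - 22) = ½ · 41.25 · 66 = 1361.25.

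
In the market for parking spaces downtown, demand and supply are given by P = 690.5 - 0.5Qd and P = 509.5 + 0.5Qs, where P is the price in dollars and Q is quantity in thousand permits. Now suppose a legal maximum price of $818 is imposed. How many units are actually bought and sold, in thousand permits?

181

Rearranging demand gives Qd = 1381 - 2P; rearranging supply gives Qs = 2P - 1019. Without the control the market clears where 1381 - 2P = 2P - 1019, i.e. P* = 600 and Q* = 181.
The ceiling of 818 is above the equilibrium price 600, so it is not binding; the market clears at P* = 600, Q* = 181.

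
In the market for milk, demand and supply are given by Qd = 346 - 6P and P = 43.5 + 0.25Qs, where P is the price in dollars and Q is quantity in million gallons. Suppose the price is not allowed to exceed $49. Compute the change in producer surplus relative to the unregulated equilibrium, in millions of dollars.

-84

Rearranging supply gives Qs = 4P - 174. In a free market, 346 - 6P = 4P - 174 gives the equilibrium P* = 52, Q* = 34.
The ceiling of 49 is below the equilibrium price 52, so it binds.
At P = 49: Qd = 346 - 6·49 = 52 and Qs = 4·49 - 174 = 22.
Producer surplus without the control is ½ · (52 - 43.5) · 34 = 144.5.
With the ceiling, producers sell 22 units at 49, so PS = ½ · (49 - 43.5) · 22 = 60.5.
Change in producer surplus = 60.5 - 144.5 = -84.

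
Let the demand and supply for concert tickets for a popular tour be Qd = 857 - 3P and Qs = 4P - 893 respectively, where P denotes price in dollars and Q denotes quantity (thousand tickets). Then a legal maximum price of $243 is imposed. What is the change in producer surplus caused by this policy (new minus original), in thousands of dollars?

Equilibrium: 857 - 3P = 4P - 893, so 1750 = 7P and P* = 250, Q* = 107.
Because the ceiling (243) lies below the market-clearing price, it is binding.
At P = 243: Qd = 857 - 3·243 = 128 and Qs = 4·243 - 893 = 79.
Producer surplus without the control is ½ · (250 - 223.25) · 107 = 1431.125.
With the ceiling, producers sell 79 units at 243, so PS = ½ · (243 - 223.25) · 79 = 780.125.
Change in producer surplus = 780.125 - 1431.125 = -651.

-651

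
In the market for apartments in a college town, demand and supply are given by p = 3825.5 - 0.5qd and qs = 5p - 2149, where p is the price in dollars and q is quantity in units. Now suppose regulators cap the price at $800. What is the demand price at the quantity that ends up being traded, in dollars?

2900

Rearranging demand gives qd = 7651 - 2p. Setting quantity demanded equal to quantity supplied, 7651 - 2p = 5p - 2149, gives p* = 1400 and q* = 4851.
Since 800 < 1400, the ceiling is binding.
At p = 800: qd = 7651 - 2·800 = 6051 and qs = 5·800 - 2149 = 1851.
Only 1851 units reach the market. On the demand curve, the marginal buyer's willingness to pay at q = 1851 is (7651 - 1851)/2 = 2900.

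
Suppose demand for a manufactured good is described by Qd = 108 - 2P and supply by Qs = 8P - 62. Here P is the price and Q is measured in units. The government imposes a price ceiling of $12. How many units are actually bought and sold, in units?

34

Equilibrium: 108 - 2P = 8P - 62, so 170 = 10P and P* = 17, Q* = 74.
Because the ceiling (12) lies below the market-clearing price, it is binding.
At P = 12: Qd = 108 - 2·12 = 84 and Qs = 8·12 - 62 = 34.
The quantity actually transacted is the short side, supply: 34.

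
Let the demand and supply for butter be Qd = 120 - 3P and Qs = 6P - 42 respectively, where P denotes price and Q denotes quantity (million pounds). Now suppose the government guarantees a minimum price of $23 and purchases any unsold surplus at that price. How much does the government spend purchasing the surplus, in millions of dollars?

Setting quantity demanded equal to quantity supplied, 120 - 3P = 6P - 42, gives P* = 18 and Q* = 66.
Since 23 > 18, the floor is binding.
At P = 23: Qd = 120 - 3·23 = 51 and Qs = 6·23 - 42 = 96.
Surplus = Qs - Qd = 45.
Government expenditure = surplus × support price = 45 × 23 = 1035.

1035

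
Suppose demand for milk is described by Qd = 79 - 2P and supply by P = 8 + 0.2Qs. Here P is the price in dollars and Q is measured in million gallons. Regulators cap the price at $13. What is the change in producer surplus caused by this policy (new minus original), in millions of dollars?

-140

Rearranging supply gives Qs = 5P - 40. Equilibrium: 79 - 2P = 5P - 40, so 119 = 7P and P* = 17, Q* = 45.
Because the ceiling (13) lies below the market-clearing price, it is binding.
At P = 13: Qd = 79 - 2·13 = 53 and Qs = 5·13 - 40 = 25.
Producer surplus without the control is ½ · (17 - 8) · 45 = 202.5.
With the ceiling, producers sell 25 units at 13, so PS = ½ · (13 - 8) · 25 = 62.5.
Change in producer surplus = 62.5 - 202.5 = -140.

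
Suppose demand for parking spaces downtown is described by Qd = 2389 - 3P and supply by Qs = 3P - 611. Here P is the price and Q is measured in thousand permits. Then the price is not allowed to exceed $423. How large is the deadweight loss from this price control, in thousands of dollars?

17787

In a free market, 2389 - 3P = 3P - 611 gives the equilibrium P* = 500, Q* = 889.
The ceiling of 423 is below the equilibrium price 500, so it binds.
At P = 423: Qd = 2389 - 3·423 = 1120 and Qs = 3·423 - 611 = 658.
Quantity traded falls to 658. At Q = 658 the demand price is (2389 - 658)/3 = 577 and the supply price is (611 + 658)/3 = 423.
Deadweight loss = ½ · (577 - 423) · (889 - 658) = ½ · 154 · 231 = 17787.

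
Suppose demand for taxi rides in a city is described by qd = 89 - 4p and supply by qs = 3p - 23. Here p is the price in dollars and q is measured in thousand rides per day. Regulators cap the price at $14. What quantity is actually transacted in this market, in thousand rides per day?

19

Equilibrium: 89 - 4p = 3p - 23, so 112 = 7p and p* = 16, q* = 25.
Because the ceiling (14) lies below the market-clearing price, it is binding.
At p = 14: qd = 89 - 4·14 = 33 and qs = 3·14 - 23 = 19.
The quantity actually transacted is the short side, supply: 19.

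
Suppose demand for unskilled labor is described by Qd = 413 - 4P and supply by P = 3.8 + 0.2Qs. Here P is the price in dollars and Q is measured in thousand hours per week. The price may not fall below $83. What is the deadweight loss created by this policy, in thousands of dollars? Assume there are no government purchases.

Rearranging supply gives Qs = 5P - 19. Equilibrium: 413 - 4P = 5P - 19, so 432 = 9P and P* = 48, Q* = 221.
The floor of 83 is above the equilibrium price 48, so it binds.
At P = 83: Qd = 413 - 4·83 = 81 and Qs = 5·83 - 19 = 396.
Quantity traded falls to 81. At Q = 81 the demand price is (413 - 81)/4 = 83 and the supply price is (19 + 81)/5 = 20.
Deadweight loss = ½ · (83 - 20) · (221 - 81) = ½ · 63 · 140 = 4410.

4410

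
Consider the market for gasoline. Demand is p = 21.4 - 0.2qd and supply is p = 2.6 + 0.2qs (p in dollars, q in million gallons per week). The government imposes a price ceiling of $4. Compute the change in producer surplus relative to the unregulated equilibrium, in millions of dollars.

-216

Rearranging demand gives qd = 107 - 5p; rearranging supply gives qs = 5p - 13. Setting quantity demanded equal to quantity supplied, 107 - 5p = 5p - 13, gives p* = 12 and q* = 47.
The ceiling of 4 is below the equilibrium price 12, so it binds.
At p = 4: qd = 107 - 5·4 = 87 and qs = 5·4 - 13 = 7.
Producer surplus without the control is ½ · (12 - 2.6) · 47 = 220.9.
With the ceiling, producers sell 7 units at 4, so PS = ½ · (4 - 2.6) · 7 = 4.9.
Change in producer surplus = 4.9 - 220.9 = -216.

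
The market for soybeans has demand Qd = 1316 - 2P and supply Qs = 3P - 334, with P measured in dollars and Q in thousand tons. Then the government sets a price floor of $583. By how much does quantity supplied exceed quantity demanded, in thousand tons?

In a free market, 1316 - 2P = 3P - 334 gives the equilibrium P* = 330, Q* = 656.
The floor of 583 is above the equilibrium price 330, so it binds.
At P = 583: Qd = 1316 - 2·583 = 150 and Qs = 3·583 - 334 = 1415.
Surplus = Qs - Qd = 1415 - 150 = 1265.

1265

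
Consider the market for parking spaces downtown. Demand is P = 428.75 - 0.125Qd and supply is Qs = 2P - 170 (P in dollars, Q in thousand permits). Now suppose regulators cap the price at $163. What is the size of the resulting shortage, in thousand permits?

1970

Rearranging demand gives Qd = 3430 - 8P. Setting quantity demanded equal to quantity supplied, 3430 - 8P = 2P - 170, gives P* = 360 and Q* = 550.
Since 163 < 360, the ceiling is binding.
At P = 163: Qd = 3430 - 8·163 = 2126 and Qs = 2·163 - 170 = 156.
Shortage = Qd - Qs = 2126 - 156 = 1970.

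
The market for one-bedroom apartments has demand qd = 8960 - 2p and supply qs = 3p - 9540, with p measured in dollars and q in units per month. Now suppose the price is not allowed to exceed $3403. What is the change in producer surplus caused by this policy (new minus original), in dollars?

-331006.5

Setting quantity demanded equal to quantity supplied, 8960 - 2p = 3p - 9540, gives p* = 3700 and q* = 1560.
Since 3403 < 3700, the ceiling is binding.
At p = 3403: qd = 8960 - 2·3403 = 2154 and qs = 3·3403 - 9540 = 669.
Producer surplus without the control is ½ · (3700 - 3180) · 1560 = 405600.
With the ceiling, producers sell 669 units at 3403, so PS = ½ · (3403 - 3180) · 669 = 74593.5.
Change in producer surplus = 74593.5 - 405600 = -331006.5.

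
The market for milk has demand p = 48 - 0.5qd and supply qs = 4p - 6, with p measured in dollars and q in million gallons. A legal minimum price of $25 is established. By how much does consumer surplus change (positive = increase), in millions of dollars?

Rearranging demand gives qd = 96 - 2p. Without the control the market clears where 96 - 2p = 4p - 6, i.e. p* = 17 and q* = 62.
Because the floor (25) lies above the market-clearing price, it is binding.
At p = 25: qd = 96 - 2·25 = 46 and qs = 4·25 - 6 = 94.
Consumer surplus without the control is ½ · (48 - 17) · 62 = 961.
With the floor, consumers buy 46 units at 25, so CS = ½ · (48 - 25) · 46 = 529.
Change in consumer surplus = 529 - 961 = -432.

-432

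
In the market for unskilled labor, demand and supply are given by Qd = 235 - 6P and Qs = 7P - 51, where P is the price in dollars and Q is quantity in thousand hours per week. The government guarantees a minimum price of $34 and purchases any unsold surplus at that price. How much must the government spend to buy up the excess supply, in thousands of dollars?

5304

Equilibrium: 235 - 6P = 7P - 51, so 286 = 13P and P* = 22, Q* = 103.
Because the floor (34) lies above the market-clearing price, it is binding.
At P = 34: Qd = 235 - 6·34 = 31 and Qs = 7·34 - 51 = 187.
Surplus = Qs - Qd = 156.
Government expenditure = surplus × support price = 156 × 34 = 5304.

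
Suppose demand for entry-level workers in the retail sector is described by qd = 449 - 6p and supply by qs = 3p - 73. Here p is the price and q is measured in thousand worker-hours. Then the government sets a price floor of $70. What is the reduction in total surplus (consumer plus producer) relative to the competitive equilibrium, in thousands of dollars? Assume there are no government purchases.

1296

Without the control the market clears where 449 - 6p = 3p - 73, i.e. p* = 58 and q* = 101.
Because the floor (70) lies above the market-clearing price, it is binding.
At p = 70: qd = 449 - 6·70 = 29 and qs = 3·70 - 73 = 137.
Quantity traded falls to 29. At q = 29 the demand price is (449 - 29)/6 = 70 and the supply price is (73 + 29)/3 = 34.
Deadweight loss = ½ · (70 - 34) · (101 - 29) = ½ · 36 · 72 = 1296.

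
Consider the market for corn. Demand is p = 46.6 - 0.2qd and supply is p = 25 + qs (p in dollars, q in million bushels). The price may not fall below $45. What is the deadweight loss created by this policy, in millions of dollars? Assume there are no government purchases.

60

Rearranging demand gives qd = 233 - 5p; rearranging supply gives qs = p - 25. In a free market, 233 - 5p = p - 25 gives the equilibrium p* = 43, q* = 18.
Since 45 > 43, the floor is binding.
At p = 45: qd = 233 - 5·45 = 8 and qs = 45 - 25 = 20.
Quantity traded falls to 8. At q = 8 the demand price is (233 - 8)/5 = 45 and the supply price is 25 + 8 = 33.
Deadweight loss = ½ · (45 - 33) · (18 - 8) = ½ · 12 · 10 = 60.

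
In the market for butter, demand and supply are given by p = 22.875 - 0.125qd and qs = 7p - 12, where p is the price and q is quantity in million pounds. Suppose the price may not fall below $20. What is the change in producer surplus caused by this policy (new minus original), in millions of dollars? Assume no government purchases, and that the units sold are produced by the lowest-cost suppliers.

Rearranging demand gives qd = 183 - 8p. Equilibrium: 183 - 8p = 7p - 12, so 195 = 15p and p* = 13, q* = 79.
Since 20 > 13, the floor is binding.
At p = 20: qd = 183 - 8·20 = 23 and qs = 7·20 - 12 = 128.
Producer surplus without the control is ½ · (13 - 12/7) · 79 = 6241/14.
With the floor, 23 units are sold at 20. The supply price at q = 23 is 5, so PS = ½ · [(20 - 12/7) + (20 - 5)] · 23 = 5359/14.
Change in producer surplus = 5359/14 - 6241/14 = -63.

-63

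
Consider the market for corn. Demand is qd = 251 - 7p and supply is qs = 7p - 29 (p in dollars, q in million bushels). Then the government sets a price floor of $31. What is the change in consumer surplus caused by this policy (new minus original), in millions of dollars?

Without the control the market clears where 251 - 7p = 7p - 29, i.e. p* = 20 and q* = 111.
Because the floor (31) lies above the market-clearing price, it is binding.
At p = 31: qd = 251 - 7·31 = 34 and qs = 7·31 - 29 = 188.
Consumer surplus without the control is ½ · (251/7 - 20) · 111 = 12321/14.
With the floor, consumers buy 34 units at 31, so CS = ½ · (251/7 - 31) · 34 = 578/7.
Change in consumer surplus = 578/7 - 12321/14 = -797.5.

-797.5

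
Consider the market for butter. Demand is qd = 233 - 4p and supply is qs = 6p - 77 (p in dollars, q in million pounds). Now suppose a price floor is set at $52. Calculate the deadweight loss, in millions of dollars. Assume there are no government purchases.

1470

In a free market, 233 - 4p = 6p - 77 gives the equilibrium p* = 31, q* = 109.
Because the floor (52) lies above the market-clearing price, it is binding.
At p = 52: qd = 233 - 4·52 = 25 and qs = 6·52 - 77 = 235.
Quantity traded falls to 25. At q = 25 the demand price is (233 - 25)/4 = 52 and the supply price is (77 + 25)/6 = 17.
Deadweight loss = ½ · (52 - 17) · (109 - 25) = ½ · 35 · 84 = 1470.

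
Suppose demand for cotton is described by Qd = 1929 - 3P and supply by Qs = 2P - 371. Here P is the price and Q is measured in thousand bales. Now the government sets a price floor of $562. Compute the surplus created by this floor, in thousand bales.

Setting quantity demanded equal to quantity supplied, 1929 - 3P = 2P - 371, gives P* = 460 and Q* = 549.
Because the floor (562) lies above the market-clearing price, it is binding.
At P = 562: Qd = 1929 - 3·562 = 243 and Qs = 2·562 - 371 = 753.
Surplus = Qs - Qd = 753 - 243 = 510.

510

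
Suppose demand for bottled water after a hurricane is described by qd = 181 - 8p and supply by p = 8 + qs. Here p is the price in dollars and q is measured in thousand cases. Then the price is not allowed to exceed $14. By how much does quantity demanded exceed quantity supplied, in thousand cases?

Rearranging supply gives qs = p - 8. Equilibrium: 181 - 8p = p - 8, so 189 = 9p and p* = 21, q* = 13.
Since 14 < 21, the ceiling is binding.
At p = 14: qd = 181 - 8·14 = 69 and qs = 14 - 8 = 6.
Shortage = qd - qs = 69 - 6 = 63.

63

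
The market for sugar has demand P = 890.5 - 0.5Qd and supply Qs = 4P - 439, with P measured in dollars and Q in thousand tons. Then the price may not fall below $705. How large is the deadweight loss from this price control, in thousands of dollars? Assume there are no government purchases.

168337.5

Rearranging demand gives Qd = 1781 - 2P. Without the control the market clears where 1781 - 2P = 4P - 439, i.e. P* = 370 and Q* = 1041.
The floor of 705 is above the equilibrium price 370, so it binds.
At P = 705: Qd = 1781 - 2·705 = 371 and Qs = 4·705 - 439 = 2381.
Quantity traded falls to 371. At Q = 371 the demand price is (1781 - 371)/2 = 705 and the supply price is (439 + 371)/4 = 202.5.
Deadweight loss = ½ · (705 - 202.5) · (1041 - 371) = ½ · 502.5 · 670 = 168337.5.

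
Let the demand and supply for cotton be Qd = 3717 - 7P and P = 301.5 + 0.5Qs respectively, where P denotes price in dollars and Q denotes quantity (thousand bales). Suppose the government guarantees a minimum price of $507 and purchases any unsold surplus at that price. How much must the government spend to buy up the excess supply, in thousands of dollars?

123201

Rearranging supply gives Qs = 2P - 603. Without the control the market clears where 3717 - 7P = 2P - 603, i.e. P* = 480 and Q* = 357.
The floor of 507 is above the equilibrium price 480, so it binds.
At P = 507: Qd = 3717 - 7·507 = 168 and Qs = 2·507 - 603 = 411.
Surplus = Qs - Qd = 243.
Government expenditure = surplus × support price = 243 × 507 = 123201.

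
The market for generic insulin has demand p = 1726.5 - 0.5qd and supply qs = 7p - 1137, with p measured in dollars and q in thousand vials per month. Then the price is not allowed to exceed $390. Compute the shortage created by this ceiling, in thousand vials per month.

1080

Rearranging demand gives qd = 3453 - 2p. Without the control the market clears where 3453 - 2p = 7p - 1137, i.e. p* = 510 and q* = 2433.
The ceiling of 390 is below the equilibrium price 510, so it binds.
At p = 390: qd = 3453 - 2·390 = 2673 and qs = 7·390 - 1137 = 1593.
Shortage = qd - qs = 2673 - 1593 = 1080.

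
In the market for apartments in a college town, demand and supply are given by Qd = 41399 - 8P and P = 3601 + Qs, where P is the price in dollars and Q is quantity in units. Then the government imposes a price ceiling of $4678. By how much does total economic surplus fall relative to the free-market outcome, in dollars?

58322.25

Rearranging supply gives Qs = P - 3601. Setting quantity demanded equal to quantity supplied, 41399 - 8P = P - 3601, gives P* = 5000 and Q* = 1399.
Because the ceiling (4678) lies below the market-clearing price, it is binding.
At P = 4678: Qd = 41399 - 8·4678 = 3975 and Qs = 4678 - 3601 = 1077.
Quantity traded falls to 1077. At Q = 1077 the demand price is (41399 - 1077)/8 = 5040.25 and the supply price is 3601 + 1077 = 4678.
Deadweight loss = ½ · (5040.25 - 4678) · (1399 - 1077) = ½ · 362.25 · 322 = 58322.25.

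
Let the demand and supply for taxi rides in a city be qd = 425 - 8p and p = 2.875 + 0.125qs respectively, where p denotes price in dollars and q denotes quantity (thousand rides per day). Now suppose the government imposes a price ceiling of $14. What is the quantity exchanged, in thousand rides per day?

89

Rearranging supply gives qs = 8p - 23. In a free market, 425 - 8p = 8p - 23 gives the equilibrium p* = 28, q* = 201.
Because the ceiling (14) lies below the market-clearing price, it is binding.
At p = 14: qd = 425 - 8·14 = 313 and qs = 8·14 - 23 = 89.
The quantity actually transacted is the short side, supply: 89.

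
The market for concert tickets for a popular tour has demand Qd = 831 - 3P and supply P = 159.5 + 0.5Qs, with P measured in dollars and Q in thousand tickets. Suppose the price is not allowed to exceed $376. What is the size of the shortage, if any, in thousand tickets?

Rearranging supply gives Qs = 2P - 319. In a free market, 831 - 3P = 2P - 319 gives the equilibrium P* = 230, Q* = 141.
The ceiling of 376 is above the equilibrium price 230, so it is not binding; the market clears at P* = 230, Q* = 141.
Since the control does not bind, there is no shortage.

0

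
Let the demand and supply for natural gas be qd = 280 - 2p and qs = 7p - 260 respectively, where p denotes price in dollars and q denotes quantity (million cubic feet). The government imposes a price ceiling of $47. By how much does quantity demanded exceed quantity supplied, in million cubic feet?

In a free market, 280 - 2p = 7p - 260 gives the equilibrium p* = 60, q* = 160.
The ceiling of 47 is below the equilibrium price 60, so it binds.
At p = 47: qd = 280 - 2·47 = 186 and qs = 7·47 - 260 = 69.
Shortage = qd - qs = 186 - 69 = 117.

117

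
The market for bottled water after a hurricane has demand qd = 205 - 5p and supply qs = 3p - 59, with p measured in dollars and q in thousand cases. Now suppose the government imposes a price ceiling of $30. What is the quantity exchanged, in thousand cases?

Without the control the market clears where 205 - 5p = 3p - 59, i.e. p* = 33 and q* = 40.
Because the ceiling (30) lies below the market-clearing price, it is binding.
At p = 30: qd = 205 - 5·30 = 55 and qs = 3·30 - 59 = 31.
The quantity actually transacted is the short side, supply: 31.

31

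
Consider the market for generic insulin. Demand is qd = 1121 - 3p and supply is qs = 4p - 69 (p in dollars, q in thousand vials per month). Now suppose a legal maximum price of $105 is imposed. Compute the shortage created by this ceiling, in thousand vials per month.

455

Setting quantity demanded equal to quantity supplied, 1121 - 3p = 4p - 69, gives p* = 170 and q* = 611.
Because the ceiling (105) lies below the market-clearing price, it is binding.
At p = 105: qd = 1121 - 3·105 = 806 and qs = 4·105 - 69 = 351.
Shortage = qd - qs = 806 - 351 = 455.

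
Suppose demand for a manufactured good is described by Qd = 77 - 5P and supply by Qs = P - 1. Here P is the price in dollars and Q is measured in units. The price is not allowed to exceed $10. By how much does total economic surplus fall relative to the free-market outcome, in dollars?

5.4

Setting quantity demanded equal to quantity supplied, 77 - 5P = P - 1, gives P* = 13 and Q* = 12.
Because the ceiling (10) lies below the market-clearing price, it is binding.
At P = 10: Qd = 77 - 5·10 = 27 and Qs = 10 - 1 = 9.
Quantity traded falls to 9. At Q = 9 the demand price is (77 - 9)/5 = 13.6 and the supply price is 1 + 9 = 10.
Deadweight loss = ½ · (13.6 - 10) · (12 - 9) = ½ · 3.6 · 3 = 5.4.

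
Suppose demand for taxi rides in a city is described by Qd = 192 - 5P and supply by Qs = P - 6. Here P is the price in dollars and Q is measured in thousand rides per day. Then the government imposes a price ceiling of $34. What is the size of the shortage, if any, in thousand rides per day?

Setting quantity demanded equal to quantity supplied, 192 - 5P = P - 6, gives P* = 33 and Q* = 27.
Since 34 is above P* = 33, the ceiling does not bind and the free-market outcome prevails.
Since the control does not bind, there is no shortage.

0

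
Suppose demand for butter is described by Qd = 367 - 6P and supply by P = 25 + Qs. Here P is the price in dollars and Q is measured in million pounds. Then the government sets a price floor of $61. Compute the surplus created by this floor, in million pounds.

Rearranging supply gives Qs = P - 25. In a free market, 367 - 6P = P - 25 gives the equilibrium P* = 56, Q* = 31.
The floor of 61 is above the equilibrium price 56, so it binds.
At P = 61: Qd = 367 - 6·61 = 1 and Qs = 61 - 25 = 36.
Surplus = Qs - Qd = 36 - 1 = 35.

35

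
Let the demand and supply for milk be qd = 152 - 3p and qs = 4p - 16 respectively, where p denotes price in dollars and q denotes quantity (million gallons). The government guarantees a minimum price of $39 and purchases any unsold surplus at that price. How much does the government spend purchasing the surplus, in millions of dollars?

4095

Without the control the market clears where 152 - 3p = 4p - 16, i.e. p* = 24 and q* = 80.
The floor of 39 is above the equilibrium price 24, so it binds.
At p = 39: qd = 152 - 3·39 = 35 and qs = 4·39 - 16 = 140.
Surplus = qs - qd = 105.
Government expenditure = surplus × support price = 105 × 39 = 4095.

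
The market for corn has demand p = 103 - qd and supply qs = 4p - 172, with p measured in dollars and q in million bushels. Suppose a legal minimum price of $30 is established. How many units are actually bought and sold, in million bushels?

Rearranging demand gives qd = 103 - p. Without the control the market clears where 103 - p = 4p - 172, i.e. p* = 55 and q* = 48.
Since 30 is below p* = 55, the floor does not bind and the free-market outcome prevails.

48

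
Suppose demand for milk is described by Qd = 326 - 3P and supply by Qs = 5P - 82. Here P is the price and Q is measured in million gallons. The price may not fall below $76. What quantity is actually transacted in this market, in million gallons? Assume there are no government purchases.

Setting quantity demanded equal to quantity supplied, 326 - 3P = 5P - 82, gives P* = 51 and Q* = 173.
The floor of 76 is above the equilibrium price 51, so it binds.
At P = 76: Qd = 326 - 3·76 = 98 and Qs = 5·76 - 82 = 298.
The quantity actually transacted is the short side, demand: 98.

98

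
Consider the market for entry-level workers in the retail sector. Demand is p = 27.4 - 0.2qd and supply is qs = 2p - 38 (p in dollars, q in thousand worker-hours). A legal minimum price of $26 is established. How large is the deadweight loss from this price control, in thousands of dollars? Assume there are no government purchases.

Rearranging demand gives qd = 137 - 5p. Without the control the market clears where 137 - 5p = 2p - 38, i.e. p* = 25 and q* = 12.
Because the floor (26) lies above the market-clearing price, it is binding.
At p = 26: qd = 137 - 5·26 = 7 and qs = 2·26 - 38 = 14.
Quantity traded falls to 7. At q = 7 the demand price is (137 - 7)/5 = 26 and the supply price is (38 + 7)/2 = 22.5.
Deadweight loss = ½ · (26 - 22.5) · (12 - 7) = ½ · 3.5 · 5 = 8.75.

8.75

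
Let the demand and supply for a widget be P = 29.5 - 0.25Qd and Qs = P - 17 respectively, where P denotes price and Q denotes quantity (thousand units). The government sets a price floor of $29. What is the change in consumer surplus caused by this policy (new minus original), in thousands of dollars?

-12

Rearranging demand gives Qd = 118 - 4P. Setting quantity demanded equal to quantity supplied, 118 - 4P = P - 17, gives P* = 27 and Q* = 10.
Because the floor (29) lies above the market-clearing price, it is binding.
At P = 29: Qd = 118 - 4·29 = 2 and Qs = 29 - 17 = 12.
Consumer surplus without the control is ½ · (29.5 - 27) · 10 = 12.5.
With the floor, consumers buy 2 units at 29, so CS = ½ · (29.5 - 29) · 2 = 0.5.
Change in consumer surplus = 0.5 - 12.5 = -12.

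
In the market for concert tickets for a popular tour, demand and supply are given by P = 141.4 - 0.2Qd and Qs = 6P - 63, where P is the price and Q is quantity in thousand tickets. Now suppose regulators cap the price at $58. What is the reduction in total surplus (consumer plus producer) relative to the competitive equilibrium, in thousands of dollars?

950.4

Rearranging demand gives Qd = 707 - 5P. Without the control the market clears where 707 - 5P = 6P - 63, i.e. P* = 70 and Q* = 357.
Because the ceiling (58) lies below the market-clearing price, it is binding.
At P = 58: Qd = 707 - 5·58 = 417 and Qs = 6·58 - 63 = 285.
Quantity traded falls to 285. At Q = 285 the demand price is (707 - 285)/5 = 84.4 and the supply price is (63 + 285)/6 = 58.
Deadweight loss = ½ · (84.4 - 58) · (357 - 285) = ½ · 26.4 · 72 = 950.4.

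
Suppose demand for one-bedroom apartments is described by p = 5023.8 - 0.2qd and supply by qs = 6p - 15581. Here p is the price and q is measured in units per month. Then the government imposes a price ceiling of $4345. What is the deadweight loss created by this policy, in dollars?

Rearranging demand gives qd = 25119 - 5p. Setting quantity demanded equal to quantity supplied, 25119 - 5p = 6p - 15581, gives p* = 3700 and q* = 6619.
The ceiling of 4345 is above the equilibrium price 3700, so it is not binding; the market clears at p* = 3700, q* = 6619.
Since the control does not bind, no trades are prevented and deadweight loss is zero.

0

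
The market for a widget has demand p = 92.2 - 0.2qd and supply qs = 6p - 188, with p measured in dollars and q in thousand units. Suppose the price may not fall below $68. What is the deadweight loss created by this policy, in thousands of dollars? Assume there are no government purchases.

371.25

Rearranging demand gives qd = 461 - 5p. Without the control the market clears where 461 - 5p = 6p - 188, i.e. p* = 59 and q* = 166.
The floor of 68 is above the equilibrium price 59, so it binds.
At p = 68: qd = 461 - 5·68 = 121 and qs = 6·68 - 188 = 220.
Quantity traded falls to 121. At q = 121 the demand price is (461 - 121)/5 = 68 and the supply price is (188 + 121)/6 = 51.5.
Deadweight loss = ½ · (68 - 51.5) · (166 - 121) = ½ · 16.5 · 45 = 371.25.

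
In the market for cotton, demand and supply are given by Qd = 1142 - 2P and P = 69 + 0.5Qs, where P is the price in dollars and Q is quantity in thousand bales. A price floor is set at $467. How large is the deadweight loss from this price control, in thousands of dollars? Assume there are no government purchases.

43218

Rearranging supply gives Qs = 2P - 138. Without the control the market clears where 1142 - 2P = 2P - 138, i.e. P* = 320 and Q* = 502.
Since 467 > 320, the floor is binding.
At P = 467: Qd = 1142 - 2·467 = 208 and Qs = 2·467 - 138 = 796.
Quantity traded falls to 208. At Q = 208 the demand price is (1142 - 208)/2 = 467 and the supply price is (138 + 208)/2 = 173.
Deadweight loss = ½ · (467 - 173) · (502 - 208) = ½ · 294 · 294 = 43218.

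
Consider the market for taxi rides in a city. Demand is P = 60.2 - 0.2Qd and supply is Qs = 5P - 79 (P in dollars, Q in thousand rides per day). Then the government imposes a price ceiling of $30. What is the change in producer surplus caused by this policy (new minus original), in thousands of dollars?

Rearranging demand gives Qd = 301 - 5P. Equilibrium: 301 - 5P = 5P - 79, so 380 = 10P and P* = 38, Q* = 111.
The ceiling of 30 is below the equilibrium price 38, so it binds.
At P = 30: Qd = 301 - 5·30 = 151 and Qs = 5·30 - 79 = 71.
Producer surplus without the control is ½ · (38 - 15.8) · 111 = 1232.1.
With the ceiling, producers sell 71 units at 30, so PS = ½ · (30 - 15.8) · 71 = 504.1.
Change in producer surplus = 504.1 - 1232.1 = -728.

-728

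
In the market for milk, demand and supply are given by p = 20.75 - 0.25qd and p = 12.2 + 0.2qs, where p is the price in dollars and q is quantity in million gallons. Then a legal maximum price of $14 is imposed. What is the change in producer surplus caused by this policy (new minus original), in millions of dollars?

Rearranging demand gives qd = 83 - 4p; rearranging supply gives qs = 5p - 61. In a free market, 83 - 4p = 5p - 61 gives the equilibrium p* = 16, q* = 19.
Since 14 < 16, the ceiling is binding.
At p = 14: qd = 83 - 4·14 = 27 and qs = 5·14 - 61 = 9.
Producer surplus without the control is ½ · (16 - 12.2) · 19 = 36.1.
With the ceiling, producers sell 9 units at 14, so PS = ½ · (14 - 12.2) · 9 = 8.1.
Change in producer surplus = 8.1 - 36.1 = -28.

-28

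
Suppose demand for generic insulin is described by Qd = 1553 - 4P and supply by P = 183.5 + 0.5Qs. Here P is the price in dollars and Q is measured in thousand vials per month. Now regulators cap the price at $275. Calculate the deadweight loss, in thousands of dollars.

3037.5

Rearranging supply gives Qs = 2P - 367. Equilibrium: 1553 - 4P = 2P - 367, so 1920 = 6P and P* = 320, Q* = 273.
Because the ceiling (275) lies below the market-clearing price, it is binding.
At P = 275: Qd = 1553 - 4·275 = 453 and Qs = 2·275 - 367 = 183.
Quantity traded falls to 183. At Q = 183 the demand price is (1553 - 183)/4 = 342.5 and the supply price is (367 + 183)/2 = 275.
Deadweight loss = ½ · (342.5 - 275) · (273 - 183) = ½ · 67.5 · 90 = 3037.5.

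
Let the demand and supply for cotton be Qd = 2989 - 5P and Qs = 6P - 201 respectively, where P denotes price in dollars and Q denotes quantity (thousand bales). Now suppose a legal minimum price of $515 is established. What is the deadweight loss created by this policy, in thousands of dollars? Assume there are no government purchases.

Setting quantity demanded equal to quantity supplied, 2989 - 5P = 6P - 201, gives P* = 290 and Q* = 1539.
Since 515 > 290, the floor is binding.
At P = 515: Qd = 2989 - 5·515 = 414 and Qs = 6·515 - 201 = 2889.
Quantity traded falls to 414. At Q = 414 the demand price is (2989 - 414)/5 = 515 and the supply price is (201 + 414)/6 = 102.5.
Deadweight loss = ½ · (515 - 102.5) · (1539 - 414) = ½ · 412.5 · 1125 = 232031.25.

232031.25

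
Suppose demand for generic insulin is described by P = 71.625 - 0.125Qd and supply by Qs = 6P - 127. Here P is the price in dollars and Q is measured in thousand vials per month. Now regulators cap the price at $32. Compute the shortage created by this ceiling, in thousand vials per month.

252

Rearranging demand gives Qd = 573 - 8P. In a free market, 573 - 8P = 6P - 127 gives the equilibrium P* = 50, Q* = 173.
Since 32 < 50, the ceiling is binding.
At P = 32: Qd = 573 - 8·32 = 317 and Qs = 6·32 - 127 = 65.
Shortage = Qd - Qs = 317 - 65 = 252.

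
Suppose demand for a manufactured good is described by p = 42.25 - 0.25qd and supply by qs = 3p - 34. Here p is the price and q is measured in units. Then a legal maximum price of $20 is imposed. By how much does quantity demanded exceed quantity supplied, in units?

Rearranging demand gives qd = 169 - 4p. Without the control the market clears where 169 - 4p = 3p - 34, i.e. p* = 29 and q* = 53.
Because the ceiling (20) lies below the market-clearing price, it is binding.
At p = 20: qd = 169 - 4·20 = 89 and qs = 3·20 - 34 = 26.
Shortage = qd - qs = 89 - 26 = 63.

63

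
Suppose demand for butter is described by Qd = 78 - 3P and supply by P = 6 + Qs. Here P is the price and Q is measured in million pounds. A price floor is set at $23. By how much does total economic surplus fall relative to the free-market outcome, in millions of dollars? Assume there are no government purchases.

24

Rearranging supply gives Qs = P - 6. Without the control the market clears where 78 - 3P = P - 6, i.e. P* = 21 and Q* = 15.
The floor of 23 is above the equilibrium price 21, so it binds.
At P = 23: Qd = 78 - 3·23 = 9 and Qs = 23 - 6 = 17.
Quantity traded falls to 9. At Q = 9 the demand price is (78 - 9)/3 = 23 and the supply price is 6 + 9 = 15.
Deadweight loss = ½ · (23 - 15) · (15 - 9) = ½ · 8 · 6 = 24.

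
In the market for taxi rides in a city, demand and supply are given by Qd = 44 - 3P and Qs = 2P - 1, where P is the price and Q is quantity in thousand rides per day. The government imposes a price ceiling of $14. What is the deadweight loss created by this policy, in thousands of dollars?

0

Setting quantity demanded equal to quantity supplied, 44 - 3P = 2P - 1, gives P* = 9 and Q* = 17.
Since 14 is above P* = 9, the ceiling does not bind and the free-market outcome prevails.
Since the control does not bind, no trades are prevented and deadweight loss is zero.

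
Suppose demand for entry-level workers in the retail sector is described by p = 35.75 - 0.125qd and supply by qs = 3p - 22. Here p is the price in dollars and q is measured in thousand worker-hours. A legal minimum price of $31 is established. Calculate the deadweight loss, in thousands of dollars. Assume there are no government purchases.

132

Rearranging demand gives qd = 286 - 8p. In a free market, 286 - 8p = 3p - 22 gives the equilibrium p* = 28, q* = 62.
Because the floor (31) lies above the market-clearing price, it is binding.
At p = 31: qd = 286 - 8·31 = 38 and qs = 3·31 - 22 = 71.
Quantity traded falls to 38. At q = 38 the demand price is (286 - 38)/8 = 31 and the supply price is (22 + 38)/3 = 20.
Deadweight loss = ½ · (31 - 20) · (62 - 38) = ½ · 11 · 24 = 132.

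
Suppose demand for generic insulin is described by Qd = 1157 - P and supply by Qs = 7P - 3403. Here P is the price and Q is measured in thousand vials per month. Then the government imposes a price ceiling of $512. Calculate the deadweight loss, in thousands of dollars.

Equilibrium: 1157 - P = 7P - 3403, so 4560 = 8P and P* = 570, Q* = 587.
Since 512 < 570, the ceiling is binding.
At P = 512: Qd = 1157 - 512 = 645 and Qs = 7·512 - 3403 = 181.
Quantity traded falls to 181. At Q = 181 the demand price is 1157 - 181 = 976 and the supply price is (3403 + 181)/7 = 512.
Deadweight loss = ½ · (976 - 512) · (587 - 181) = ½ · 464 · 406 = 94192.

94192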